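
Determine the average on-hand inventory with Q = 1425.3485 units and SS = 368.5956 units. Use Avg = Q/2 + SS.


Q/2 = 712.6743
Avg = 712.6743 + 368.5956 = 1081.2699

1081.2699 units


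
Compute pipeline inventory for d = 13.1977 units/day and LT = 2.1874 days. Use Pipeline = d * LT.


Pipeline = 13.1977 * 2.1874 = 28.8686

28.8686 units


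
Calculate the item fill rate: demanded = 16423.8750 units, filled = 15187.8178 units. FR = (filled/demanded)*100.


FR = 15187.8178 / 16423.8750 * 100 = 92.4740

92.4740%


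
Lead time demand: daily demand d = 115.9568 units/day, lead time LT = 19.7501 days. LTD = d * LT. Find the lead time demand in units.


LTD = 115.9568 * 19.7501 = 2290.1584

2290.1584 units


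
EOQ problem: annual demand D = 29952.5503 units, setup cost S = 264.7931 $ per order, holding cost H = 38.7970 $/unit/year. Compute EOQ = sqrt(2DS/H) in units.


2*D*S = 2 * 29952.5503 * 264.7931 = 15862457.2937
2*D*S/H = 408857.8316
EOQ = sqrt(408857.8316) = 639.4199

639.4199 units


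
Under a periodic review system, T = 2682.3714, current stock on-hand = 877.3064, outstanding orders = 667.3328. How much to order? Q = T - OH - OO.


Inventory position = OH + OO = 877.3064 + 667.3328 = 1544.6392
Q = 2682.3714 - 1544.6392 = 1137.7322

1137.7322 units


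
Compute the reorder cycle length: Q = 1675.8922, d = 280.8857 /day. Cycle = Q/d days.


Cycle = 1675.8922 / 280.8857 = 5.9665

5.9665 days


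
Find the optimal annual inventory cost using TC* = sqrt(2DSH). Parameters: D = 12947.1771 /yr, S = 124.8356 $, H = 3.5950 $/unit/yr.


2*D*S*H = 11620971.3892
TC* = sqrt(11620971.3892) = 3408.9546

3408.9546 $/yr


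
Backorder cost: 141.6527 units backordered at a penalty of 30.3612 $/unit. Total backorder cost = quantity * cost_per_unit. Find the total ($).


Total = 141.6527 * 30.3612 = 4300.7460

4300.7460 $


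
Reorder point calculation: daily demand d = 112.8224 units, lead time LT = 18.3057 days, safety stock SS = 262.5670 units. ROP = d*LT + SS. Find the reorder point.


d*LT = 112.8224 * 18.3057 = 2065.2930
ROP = 2065.2930 + 262.5670 = 2327.8600

2327.8600 units


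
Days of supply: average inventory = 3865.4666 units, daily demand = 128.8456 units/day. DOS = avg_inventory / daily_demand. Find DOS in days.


DOS = 3865.4666 / 128.8456 = 30.0008

30.0008 days


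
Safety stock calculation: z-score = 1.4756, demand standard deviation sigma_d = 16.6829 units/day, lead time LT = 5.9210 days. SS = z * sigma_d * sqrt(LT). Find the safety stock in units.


sqrt(LT) = sqrt(5.9210) = 2.4333
SS = 1.4756 * 16.6829 * 2.4333 = 59.9015

59.9015 units


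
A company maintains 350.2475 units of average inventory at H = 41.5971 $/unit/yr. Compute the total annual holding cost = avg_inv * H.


Cost = 350.2475 * 41.5971 = 14569.2803

14569.2803 $/yr


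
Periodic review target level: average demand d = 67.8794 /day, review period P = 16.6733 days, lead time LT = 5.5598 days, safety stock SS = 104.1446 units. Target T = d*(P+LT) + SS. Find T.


P + LT = 22.2331
d*(P+LT) = 67.8794 * 22.2331 = 1509.1695
T = 1509.1695 + 104.1446 = 1613.3141

1613.3141 units


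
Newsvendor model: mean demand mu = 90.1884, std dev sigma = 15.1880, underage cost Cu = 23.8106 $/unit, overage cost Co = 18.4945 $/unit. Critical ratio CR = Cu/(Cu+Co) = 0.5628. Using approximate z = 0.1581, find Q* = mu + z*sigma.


CR = Cu/(Cu+Co) = 23.8106/(23.8106+18.4945) = 0.5628
z = 0.1581
Q* = 90.1884 + 0.1581 * 15.1880 = 92.5896

92.5896 units


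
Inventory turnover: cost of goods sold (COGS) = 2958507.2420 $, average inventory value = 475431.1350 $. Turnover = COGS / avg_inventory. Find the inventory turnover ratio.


Turnover = 2958507.2420 / 475431.1350 = 6.2228

6.2228


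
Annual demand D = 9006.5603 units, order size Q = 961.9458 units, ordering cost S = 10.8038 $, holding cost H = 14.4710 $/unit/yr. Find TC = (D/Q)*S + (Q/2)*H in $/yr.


Ordering cost = D*S/Q = 101.1544
Holding cost = Q*H/2 = 6960.1588
TC = 101.1544 + 6960.1588 = 7061.3133

7061.3133 $/yr


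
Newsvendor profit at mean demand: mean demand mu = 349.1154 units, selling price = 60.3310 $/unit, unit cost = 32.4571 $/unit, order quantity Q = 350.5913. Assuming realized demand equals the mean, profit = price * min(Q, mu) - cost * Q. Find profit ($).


Sales at mu = min(350.5913, 349.1154) = 349.1154
Revenue = 60.3310 * 349.1154 = 21062.4812
Total cost = 32.4571 * 350.5913 = 11379.1769
Profit = 21062.4812 - 11379.1769 = 9683.3043

9683.3043 $


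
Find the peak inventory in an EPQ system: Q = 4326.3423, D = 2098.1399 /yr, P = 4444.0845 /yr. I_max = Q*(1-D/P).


D/P = 0.4721
1 - D/P = 0.5279
I_max = 4326.3423 * 0.5279 = 2283.7908

2283.7908 units


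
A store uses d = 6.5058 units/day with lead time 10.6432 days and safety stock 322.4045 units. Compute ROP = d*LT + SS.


d*LT = 6.5058 * 10.6432 = 69.2425
ROP = 69.2425 + 322.4045 = 391.6470

391.6470 units


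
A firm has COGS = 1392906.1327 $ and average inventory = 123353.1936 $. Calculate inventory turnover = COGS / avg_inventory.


Turnover = 1392906.1327 / 123353.1936 = 11.2920

11.2920


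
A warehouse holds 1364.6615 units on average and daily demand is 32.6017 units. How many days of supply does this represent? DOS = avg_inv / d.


DOS = 1364.6615 / 32.6017 = 41.8586

41.8586 days


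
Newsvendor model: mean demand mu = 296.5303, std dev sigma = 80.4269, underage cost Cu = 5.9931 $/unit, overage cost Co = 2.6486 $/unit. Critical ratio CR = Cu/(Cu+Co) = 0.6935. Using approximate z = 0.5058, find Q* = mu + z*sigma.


CR = Cu/(Cu+Co) = 5.9931/(5.9931+2.6486) = 0.6935
z = 0.5058
Q* = 296.5303 + 0.5058 * 80.4269 = 337.2102

337.2102 units


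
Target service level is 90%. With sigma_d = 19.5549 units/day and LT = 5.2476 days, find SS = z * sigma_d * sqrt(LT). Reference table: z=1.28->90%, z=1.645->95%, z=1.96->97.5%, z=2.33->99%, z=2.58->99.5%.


From the table, SL = 90% corresponds to z = 1.28
sqrt(LT) = sqrt(5.2476) = 2.2908
SS = 1.28 * 19.5549 * 2.2908 = 57.3384

57.3384 units


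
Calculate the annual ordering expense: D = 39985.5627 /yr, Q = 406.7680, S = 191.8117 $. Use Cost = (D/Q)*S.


Number of orders = D/Q = 98.3007
Cost = 98.3007 * 191.8117 = 18855.2166

18855.2166 $/yr


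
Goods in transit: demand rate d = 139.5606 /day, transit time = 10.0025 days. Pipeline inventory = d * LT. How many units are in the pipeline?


Pipeline = 139.5606 * 10.0025 = 1395.9549

1395.9549 units


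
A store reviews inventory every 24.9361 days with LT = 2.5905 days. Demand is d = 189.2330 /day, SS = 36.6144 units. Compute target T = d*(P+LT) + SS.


P + LT = 27.5266
d*(P+LT) = 189.2330 * 27.5266 = 5208.9411
T = 5208.9411 + 36.6144 = 5245.5555

5245.5555 units


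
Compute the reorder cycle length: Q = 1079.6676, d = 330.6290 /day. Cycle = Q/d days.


Cycle = 1079.6676 / 330.6290 = 3.2655

3.2655 days


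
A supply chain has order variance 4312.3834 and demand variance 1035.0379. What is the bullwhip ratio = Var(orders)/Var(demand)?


BW = 4312.3834 / 1035.0379 = 4.1664

4.1664


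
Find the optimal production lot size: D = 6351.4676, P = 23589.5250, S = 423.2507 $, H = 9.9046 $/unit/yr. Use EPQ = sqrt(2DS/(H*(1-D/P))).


1 - D/P = 1 - 0.2692 = 0.7308
H*(1-D/P) = 7.2378
2DS = 5376526.2155
EPQ = sqrt(742840.7163) = 861.8821

861.8821 units


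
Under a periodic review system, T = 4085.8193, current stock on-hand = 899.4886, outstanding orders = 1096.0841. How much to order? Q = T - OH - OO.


Inventory position = OH + OO = 899.4886 + 1096.0841 = 1995.5727
Q = 4085.8193 - 1995.5727 = 2090.2466

2090.2466 units


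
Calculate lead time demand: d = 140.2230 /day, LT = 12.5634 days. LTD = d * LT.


LTD = 140.2230 * 12.5634 = 1761.6776

1761.6776 units


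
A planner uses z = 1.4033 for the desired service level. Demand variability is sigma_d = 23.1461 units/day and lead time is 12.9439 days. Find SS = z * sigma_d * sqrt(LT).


sqrt(LT) = sqrt(12.9439) = 3.5978
SS = 1.4033 * 23.1461 * 3.5978 = 116.8587

116.8587 units


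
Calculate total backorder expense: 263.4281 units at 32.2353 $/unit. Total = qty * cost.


Total = 263.4281 * 32.2353 = 8491.6838

8491.6838 $


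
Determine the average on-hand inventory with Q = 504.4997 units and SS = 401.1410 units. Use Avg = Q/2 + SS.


Q/2 = 252.2499
Avg = 252.2499 + 401.1410 = 653.3909

653.3909 units


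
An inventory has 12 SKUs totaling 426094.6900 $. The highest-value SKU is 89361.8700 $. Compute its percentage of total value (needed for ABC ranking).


Top item = 89361.8700
Total = 426094.6900
Percentage = 89361.8700 / 426094.6900 * 100 = 20.9723

20.9723%


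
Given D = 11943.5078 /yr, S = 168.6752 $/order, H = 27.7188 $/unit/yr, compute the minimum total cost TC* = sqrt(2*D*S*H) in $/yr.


2*D*S*H = 111683123.5705
TC* = sqrt(111683123.5705) = 10568.0236

10568.0236 $/yr


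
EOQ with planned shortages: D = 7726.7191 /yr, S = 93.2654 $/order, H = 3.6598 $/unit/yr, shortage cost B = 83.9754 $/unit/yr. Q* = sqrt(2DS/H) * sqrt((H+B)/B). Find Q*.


sqrt(2DS/H) = 627.5440
sqrt((H+B)/B) = 1.0216
Q* = 627.5440 * 1.0216 = 641.0729

641.0729 units


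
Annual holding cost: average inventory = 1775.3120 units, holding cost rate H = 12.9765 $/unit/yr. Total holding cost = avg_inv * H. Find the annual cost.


Cost = 1775.3120 * 12.9765 = 23037.3362

23037.3362 $/yr


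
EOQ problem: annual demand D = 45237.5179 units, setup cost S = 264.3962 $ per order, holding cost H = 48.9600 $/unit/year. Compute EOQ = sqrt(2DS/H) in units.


2*D*S = 2 * 45237.5179 * 264.3962 = 23921255.6604
2*D*S/H = 488587.7382
EOQ = sqrt(488587.7382) = 698.9905

698.9905 units


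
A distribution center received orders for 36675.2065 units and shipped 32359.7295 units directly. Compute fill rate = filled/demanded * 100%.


FR = 32359.7295 / 36675.2065 * 100 = 88.2333

88.2333%


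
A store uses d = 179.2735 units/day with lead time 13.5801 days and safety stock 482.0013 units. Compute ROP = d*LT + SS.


d*LT = 179.2735 * 13.5801 = 2434.5521
ROP = 2434.5521 + 482.0013 = 2916.5534

2916.5534 units


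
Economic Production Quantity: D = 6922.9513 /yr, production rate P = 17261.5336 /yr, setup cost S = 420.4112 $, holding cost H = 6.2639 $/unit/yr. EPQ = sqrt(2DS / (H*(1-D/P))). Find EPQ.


1 - D/P = 1 - 0.4011 = 0.5989
H*(1-D/P) = 3.7517
2DS = 5820972.5271
EPQ = sqrt(1551561.9567) = 1245.6171

1245.6171 units


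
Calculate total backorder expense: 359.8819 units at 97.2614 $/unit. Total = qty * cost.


Total = 359.8819 * 97.2614 = 35002.6174

35002.6174 $


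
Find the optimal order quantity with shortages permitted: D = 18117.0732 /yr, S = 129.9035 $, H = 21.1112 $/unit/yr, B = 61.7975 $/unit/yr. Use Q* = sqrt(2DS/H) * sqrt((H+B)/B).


sqrt(2DS/H) = 472.1859
sqrt((H+B)/B) = 1.1583
Q* = 472.1859 * 1.1583 = 546.9248

546.9248 units


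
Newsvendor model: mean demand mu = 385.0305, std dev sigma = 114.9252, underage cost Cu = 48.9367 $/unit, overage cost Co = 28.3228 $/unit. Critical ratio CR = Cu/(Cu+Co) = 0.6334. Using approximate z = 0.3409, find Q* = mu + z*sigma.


CR = Cu/(Cu+Co) = 48.9367/(48.9367+28.3228) = 0.6334
z = 0.3409
Q* = 385.0305 + 0.3409 * 114.9252 = 424.2085

424.2085 units


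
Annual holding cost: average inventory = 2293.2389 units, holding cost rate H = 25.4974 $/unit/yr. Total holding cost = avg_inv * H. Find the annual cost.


Cost = 2293.2389 * 25.4974 = 58471.6295

58471.6295 $/yr


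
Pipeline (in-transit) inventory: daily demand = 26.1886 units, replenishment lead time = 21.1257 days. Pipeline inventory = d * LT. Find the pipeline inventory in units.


Pipeline = 26.1886 * 21.1257 = 553.2525

553.2525 units


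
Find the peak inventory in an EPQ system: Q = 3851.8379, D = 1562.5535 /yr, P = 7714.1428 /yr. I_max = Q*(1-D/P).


D/P = 0.2026
1 - D/P = 0.7974
I_max = 3851.8379 * 0.7974 = 3071.6212

3071.6212 units


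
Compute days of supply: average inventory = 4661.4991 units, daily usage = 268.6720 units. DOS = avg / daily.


DOS = 4661.4991 / 268.6720 = 17.3501

17.3501 days


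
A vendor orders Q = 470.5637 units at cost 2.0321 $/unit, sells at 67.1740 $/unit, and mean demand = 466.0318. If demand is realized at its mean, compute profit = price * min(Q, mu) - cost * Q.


Sales at mu = min(470.5637, 466.0318) = 466.0318
Revenue = 67.1740 * 466.0318 = 31305.2201
Total cost = 2.0321 * 470.5637 = 956.2325
Profit = 31305.2201 - 956.2325 = 30348.9876

30348.9876 $


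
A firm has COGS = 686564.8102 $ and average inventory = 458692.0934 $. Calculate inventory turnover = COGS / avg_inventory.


Turnover = 686564.8102 / 458692.0934 = 1.4968

1.4968


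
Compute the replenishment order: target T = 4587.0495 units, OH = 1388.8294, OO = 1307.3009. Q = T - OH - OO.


Inventory position = OH + OO = 1388.8294 + 1307.3009 = 2696.1303
Q = 4587.0495 - 2696.1303 = 1890.9192

1890.9192 units


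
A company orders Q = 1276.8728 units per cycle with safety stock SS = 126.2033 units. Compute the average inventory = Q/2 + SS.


Q/2 = 638.4364
Avg = 638.4364 + 126.2033 = 764.6397

764.6397 units


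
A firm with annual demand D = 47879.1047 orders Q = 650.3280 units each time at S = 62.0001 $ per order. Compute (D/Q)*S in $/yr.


Number of orders = D/Q = 73.6230
Cost = 73.6230 * 62.0001 = 4564.6340

4564.6340 $/yr


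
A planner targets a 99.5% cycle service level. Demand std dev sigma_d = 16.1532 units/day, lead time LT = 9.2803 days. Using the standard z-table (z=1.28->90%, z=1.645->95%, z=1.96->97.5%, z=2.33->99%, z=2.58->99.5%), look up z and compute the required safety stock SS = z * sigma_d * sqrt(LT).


From the table, SL = 99.5% corresponds to z = 2.58
sqrt(LT) = sqrt(9.2803) = 3.0464
SS = 2.58 * 16.1532 * 3.0464 = 126.9578

126.9578 units


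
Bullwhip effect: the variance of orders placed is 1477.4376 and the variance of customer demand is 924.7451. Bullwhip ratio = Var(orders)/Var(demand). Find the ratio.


BW = 1477.4376 / 924.7451 = 1.5977

1.5977


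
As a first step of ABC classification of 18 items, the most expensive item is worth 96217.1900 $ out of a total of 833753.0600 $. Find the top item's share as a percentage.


Top item = 96217.1900
Total = 833753.0600
Percentage = 96217.1900 / 833753.0600 * 100 = 11.5403

11.5403%


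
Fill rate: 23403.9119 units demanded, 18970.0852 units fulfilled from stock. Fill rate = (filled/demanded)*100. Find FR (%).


FR = 18970.0852 / 23403.9119 * 100 = 81.0552

81.0552%


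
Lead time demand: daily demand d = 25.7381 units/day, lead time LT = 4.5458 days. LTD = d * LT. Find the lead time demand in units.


LTD = 25.7381 * 4.5458 = 117.0003

117.0003 units


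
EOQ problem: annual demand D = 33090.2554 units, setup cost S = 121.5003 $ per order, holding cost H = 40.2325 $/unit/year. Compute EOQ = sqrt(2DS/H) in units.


2*D*S = 2 * 33090.2554 * 121.5003 = 8040951.9164
2*D*S/H = 199862.0995
EOQ = sqrt(199862.0995) = 447.0594

447.0594 units


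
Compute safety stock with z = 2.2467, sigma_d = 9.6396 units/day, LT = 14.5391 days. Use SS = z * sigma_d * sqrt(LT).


sqrt(LT) = sqrt(14.5391) = 3.8130
SS = 2.2467 * 9.6396 * 3.8130 = 82.5796

82.5796 units


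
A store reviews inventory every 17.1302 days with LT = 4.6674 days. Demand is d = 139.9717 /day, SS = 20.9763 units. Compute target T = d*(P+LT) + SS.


P + LT = 21.7976
d*(P+LT) = 139.9717 * 21.7976 = 3051.0471
T = 3051.0471 + 20.9763 = 3072.0234

3072.0234 units


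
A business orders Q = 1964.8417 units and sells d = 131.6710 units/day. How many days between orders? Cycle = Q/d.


Cycle = 1964.8417 / 131.6710 = 14.9224

14.9224 days


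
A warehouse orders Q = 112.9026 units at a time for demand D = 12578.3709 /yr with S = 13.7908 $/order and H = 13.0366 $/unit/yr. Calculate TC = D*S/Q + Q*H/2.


Ordering cost = D*S/Q = 1536.4199
Holding cost = Q*H/2 = 735.9330
TC = 1536.4199 + 735.9330 = 2272.3529

2272.3529 $/yr


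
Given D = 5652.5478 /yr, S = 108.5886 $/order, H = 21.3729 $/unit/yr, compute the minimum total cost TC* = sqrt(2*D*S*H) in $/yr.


2*D*S*H = 26237468.3050
TC* = sqrt(26237468.3050) = 5122.2523

5122.2523 $/yr


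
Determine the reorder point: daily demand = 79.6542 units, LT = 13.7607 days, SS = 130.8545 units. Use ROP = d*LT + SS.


d*LT = 79.6542 * 13.7607 = 1096.0975
ROP = 1096.0975 + 130.8545 = 1226.9520

1226.9520 units


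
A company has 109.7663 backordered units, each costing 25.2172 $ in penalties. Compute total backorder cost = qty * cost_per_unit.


Total = 109.7663 * 25.2172 = 2767.9987

2767.9987 $


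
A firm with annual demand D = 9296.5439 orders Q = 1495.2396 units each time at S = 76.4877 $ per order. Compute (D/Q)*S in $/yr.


Number of orders = D/Q = 6.2174
Cost = 6.2174 * 76.4877 = 475.5567

475.5567 $/yr


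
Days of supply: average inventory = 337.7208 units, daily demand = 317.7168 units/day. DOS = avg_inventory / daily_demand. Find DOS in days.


DOS = 337.7208 / 317.7168 = 1.0630

1.0630 days


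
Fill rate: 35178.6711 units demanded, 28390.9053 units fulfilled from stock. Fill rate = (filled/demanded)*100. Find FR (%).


FR = 28390.9053 / 35178.6711 * 100 = 80.7049

80.7049%


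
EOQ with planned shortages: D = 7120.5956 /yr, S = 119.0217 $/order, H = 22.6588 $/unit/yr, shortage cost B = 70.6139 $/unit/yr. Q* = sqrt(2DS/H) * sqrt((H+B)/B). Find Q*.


sqrt(2DS/H) = 273.5066
sqrt((H+B)/B) = 1.1493
Q* = 273.5066 * 1.1493 = 314.3402

314.3402 units


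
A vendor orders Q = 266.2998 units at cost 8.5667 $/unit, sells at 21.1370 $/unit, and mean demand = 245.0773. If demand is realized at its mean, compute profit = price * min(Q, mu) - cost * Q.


Sales at mu = min(266.2998, 245.0773) = 245.0773
Revenue = 21.1370 * 245.0773 = 5180.1989
Total cost = 8.5667 * 266.2998 = 2281.3105
Profit = 5180.1989 - 2281.3105 = 2898.8884

2898.8884 $


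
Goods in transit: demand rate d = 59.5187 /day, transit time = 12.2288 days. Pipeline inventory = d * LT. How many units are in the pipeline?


Pipeline = 59.5187 * 12.2288 = 727.8423

727.8423 units


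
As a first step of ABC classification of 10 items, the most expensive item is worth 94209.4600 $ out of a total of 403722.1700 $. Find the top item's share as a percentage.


Top item = 94209.4600
Total = 403722.1700
Percentage = 94209.4600 / 403722.1700 * 100 = 23.3352

23.3352%


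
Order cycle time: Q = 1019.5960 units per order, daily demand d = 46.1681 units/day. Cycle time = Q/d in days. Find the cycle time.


Cycle = 1019.5960 / 46.1681 = 22.0844

22.0844 days


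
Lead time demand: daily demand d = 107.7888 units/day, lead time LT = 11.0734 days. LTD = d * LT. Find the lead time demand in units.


LTD = 107.7888 * 11.0734 = 1193.5885

1193.5885 units


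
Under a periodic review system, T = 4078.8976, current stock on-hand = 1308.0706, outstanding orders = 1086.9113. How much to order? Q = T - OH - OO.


Inventory position = OH + OO = 1308.0706 + 1086.9113 = 2394.9819
Q = 4078.8976 - 2394.9819 = 1683.9157

1683.9157 units


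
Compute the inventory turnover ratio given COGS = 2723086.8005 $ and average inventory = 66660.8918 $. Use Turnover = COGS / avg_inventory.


Turnover = 2723086.8005 / 66660.8918 = 40.8498

40.8498


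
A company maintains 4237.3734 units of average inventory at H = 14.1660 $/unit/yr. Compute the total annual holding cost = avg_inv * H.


Cost = 4237.3734 * 14.1660 = 60026.6316

60026.6316 $/yr


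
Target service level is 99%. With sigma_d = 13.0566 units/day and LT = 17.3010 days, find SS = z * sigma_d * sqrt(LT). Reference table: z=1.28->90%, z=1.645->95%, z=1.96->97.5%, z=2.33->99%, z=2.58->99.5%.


From the table, SL = 99% corresponds to z = 2.33
sqrt(LT) = sqrt(17.3010) = 4.1594
SS = 2.33 * 13.0566 * 4.1594 = 126.5382

126.5382 units


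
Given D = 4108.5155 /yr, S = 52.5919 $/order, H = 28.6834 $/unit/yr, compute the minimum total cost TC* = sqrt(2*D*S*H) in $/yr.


2*D*S*H = 12395510.4471
TC* = sqrt(12395510.4471) = 3520.7258

3520.7258 $/yr


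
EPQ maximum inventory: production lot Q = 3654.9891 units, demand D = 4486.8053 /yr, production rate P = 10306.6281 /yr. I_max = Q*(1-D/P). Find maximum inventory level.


D/P = 0.4353
1 - D/P = 0.5647
I_max = 3654.9891 * 0.5647 = 2063.8553

2063.8553 units


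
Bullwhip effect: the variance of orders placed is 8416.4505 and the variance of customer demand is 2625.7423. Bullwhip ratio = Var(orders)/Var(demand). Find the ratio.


BW = 8416.4505 / 2625.7423 = 3.2054

3.2054


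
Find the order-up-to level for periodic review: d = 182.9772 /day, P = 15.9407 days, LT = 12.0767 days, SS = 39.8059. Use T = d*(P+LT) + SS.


P + LT = 28.0174
d*(P+LT) = 182.9772 * 28.0174 = 5126.5454
T = 5126.5454 + 39.8059 = 5166.3513

5166.3513 units


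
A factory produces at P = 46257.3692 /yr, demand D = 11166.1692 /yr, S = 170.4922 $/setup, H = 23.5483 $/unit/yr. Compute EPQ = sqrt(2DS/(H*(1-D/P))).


1 - D/P = 1 - 0.2414 = 0.7586
H*(1-D/P) = 17.8639
2DS = 3807489.5050
EPQ = sqrt(213138.4801) = 461.6692

461.6692 units


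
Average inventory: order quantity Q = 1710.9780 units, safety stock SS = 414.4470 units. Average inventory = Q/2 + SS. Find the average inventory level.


Q/2 = 855.4890
Avg = 855.4890 + 414.4470 = 1269.9360

1269.9360 units


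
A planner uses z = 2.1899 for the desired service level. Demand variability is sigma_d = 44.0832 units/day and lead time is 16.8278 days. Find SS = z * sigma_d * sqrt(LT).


sqrt(LT) = sqrt(16.8278) = 4.1022
SS = 2.1899 * 44.0832 * 4.1022 = 396.0145

396.0145 units


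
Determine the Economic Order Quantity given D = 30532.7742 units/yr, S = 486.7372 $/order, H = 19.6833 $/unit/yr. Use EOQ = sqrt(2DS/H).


2*D*S = 2 * 30532.7742 * 486.7372 = 29722874.0447
2*D*S/H = 1510055.4300
EOQ = sqrt(1510055.4300) = 1228.8431

1228.8431 units


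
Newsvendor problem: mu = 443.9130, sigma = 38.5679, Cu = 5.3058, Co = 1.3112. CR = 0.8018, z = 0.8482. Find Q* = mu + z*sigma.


CR = Cu/(Cu+Co) = 5.3058/(5.3058+1.3112) = 0.8018
z = 0.8482
Q* = 443.9130 + 0.8482 * 38.5679 = 476.6263

476.6263 units


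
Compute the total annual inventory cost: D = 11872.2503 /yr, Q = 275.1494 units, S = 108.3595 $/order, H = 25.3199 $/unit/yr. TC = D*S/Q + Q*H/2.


Ordering cost = D*S/Q = 4675.5367
Holding cost = Q*H/2 = 3483.3776
TC = 4675.5367 + 3483.3776 = 8158.9143

8158.9143 $/yr


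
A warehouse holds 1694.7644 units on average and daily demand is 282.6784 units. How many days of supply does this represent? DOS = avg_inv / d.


DOS = 1694.7644 / 282.6784 = 5.9954

5.9954 days


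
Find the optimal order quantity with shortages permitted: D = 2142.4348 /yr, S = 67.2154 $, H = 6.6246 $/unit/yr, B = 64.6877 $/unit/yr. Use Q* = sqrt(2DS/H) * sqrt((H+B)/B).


sqrt(2DS/H) = 208.5083
sqrt((H+B)/B) = 1.0500
Q* = 208.5083 * 1.0500 = 218.9247

218.9247 units


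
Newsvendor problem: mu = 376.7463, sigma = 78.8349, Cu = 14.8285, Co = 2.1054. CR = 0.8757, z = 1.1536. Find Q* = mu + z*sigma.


CR = Cu/(Cu+Co) = 14.8285/(14.8285+2.1054) = 0.8757
z = 1.1536
Q* = 376.7463 + 1.1536 * 78.8349 = 467.6902

467.6902 units


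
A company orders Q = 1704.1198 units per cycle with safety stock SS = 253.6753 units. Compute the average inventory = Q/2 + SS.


Q/2 = 852.0599
Avg = 852.0599 + 253.6753 = 1105.7352

1105.7352 units


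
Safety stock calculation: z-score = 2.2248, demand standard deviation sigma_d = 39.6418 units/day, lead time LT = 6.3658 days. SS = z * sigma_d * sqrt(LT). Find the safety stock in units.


sqrt(LT) = sqrt(6.3658) = 2.5231
SS = 2.2248 * 39.6418 * 2.5231 = 222.5209

222.5209 units


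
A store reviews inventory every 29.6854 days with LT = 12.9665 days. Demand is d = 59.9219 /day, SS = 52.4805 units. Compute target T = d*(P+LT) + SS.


P + LT = 42.6519
d*(P+LT) = 59.9219 * 42.6519 = 2555.7829
T = 2555.7829 + 52.4805 = 2608.2634

2608.2634 units


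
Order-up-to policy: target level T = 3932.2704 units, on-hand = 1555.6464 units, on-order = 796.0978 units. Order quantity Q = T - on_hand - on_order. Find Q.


Inventory position = OH + OO = 1555.6464 + 796.0978 = 2351.7442
Q = 3932.2704 - 2351.7442 = 1580.5262

1580.5262 units


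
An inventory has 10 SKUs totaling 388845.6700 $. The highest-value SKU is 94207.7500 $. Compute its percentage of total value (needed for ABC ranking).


Top item = 94207.7500
Total = 388845.6700
Percentage = 94207.7500 / 388845.6700 * 100 = 24.2275

24.2275%


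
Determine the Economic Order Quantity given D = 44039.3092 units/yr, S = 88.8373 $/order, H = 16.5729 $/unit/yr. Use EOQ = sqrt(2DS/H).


2*D*S = 2 * 44039.3092 * 88.8373 = 7824666.6464
2*D*S/H = 472136.2373
EOQ = sqrt(472136.2373) = 687.1217

687.1217 units


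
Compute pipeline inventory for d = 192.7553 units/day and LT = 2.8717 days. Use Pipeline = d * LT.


Pipeline = 192.7553 * 2.8717 = 553.5354

553.5354 units


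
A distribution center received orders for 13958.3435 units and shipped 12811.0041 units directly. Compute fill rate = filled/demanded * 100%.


FR = 12811.0041 / 13958.3435 * 100 = 91.7803

91.7803%


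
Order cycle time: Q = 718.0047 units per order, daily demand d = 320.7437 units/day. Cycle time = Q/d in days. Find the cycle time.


Cycle = 718.0047 / 320.7437 = 2.2386

2.2386 days


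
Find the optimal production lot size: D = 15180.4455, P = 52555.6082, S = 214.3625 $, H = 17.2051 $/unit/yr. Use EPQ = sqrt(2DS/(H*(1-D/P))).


1 - D/P = 1 - 0.2888 = 0.7112
H*(1-D/P) = 12.2355
2DS = 6508236.4970
EPQ = sqrt(531914.8306) = 729.3249

729.3249 units


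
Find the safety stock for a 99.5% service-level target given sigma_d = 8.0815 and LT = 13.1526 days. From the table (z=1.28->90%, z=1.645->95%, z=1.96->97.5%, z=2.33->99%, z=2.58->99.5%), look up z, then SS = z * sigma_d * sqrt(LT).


From the table, SL = 99.5% corresponds to z = 2.58
sqrt(LT) = sqrt(13.1526) = 3.6267
SS = 2.58 * 8.0815 * 3.6267 = 75.6167

75.6167 units


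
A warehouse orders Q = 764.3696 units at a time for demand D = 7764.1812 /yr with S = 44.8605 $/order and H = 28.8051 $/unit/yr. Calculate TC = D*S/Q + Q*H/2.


Ordering cost = D*S/Q = 455.6762
Holding cost = Q*H/2 = 11008.8714
TC = 455.6762 + 11008.8714 = 11464.5476

11464.5476 $/yr


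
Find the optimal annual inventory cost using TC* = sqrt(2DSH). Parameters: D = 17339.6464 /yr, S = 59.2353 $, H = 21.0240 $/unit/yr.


2*D*S*H = 43188306.2882
TC* = sqrt(43188306.2882) = 6571.7811

6571.7811 $/yr


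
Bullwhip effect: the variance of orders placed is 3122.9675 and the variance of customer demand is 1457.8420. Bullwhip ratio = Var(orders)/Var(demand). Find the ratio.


BW = 3122.9675 / 1457.8420 = 2.1422

2.1422


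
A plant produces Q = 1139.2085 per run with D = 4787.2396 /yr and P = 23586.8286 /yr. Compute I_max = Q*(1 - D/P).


D/P = 0.2030
1 - D/P = 0.7970
I_max = 1139.2085 * 0.7970 = 907.9920

907.9920 units


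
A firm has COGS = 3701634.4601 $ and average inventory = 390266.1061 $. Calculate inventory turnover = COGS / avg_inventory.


Turnover = 3701634.4601 / 390266.1061 = 9.4849

9.4849


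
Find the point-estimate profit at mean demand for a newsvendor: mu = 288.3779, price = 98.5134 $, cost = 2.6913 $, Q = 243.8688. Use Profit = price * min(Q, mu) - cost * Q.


Sales at mu = min(243.8688, 288.3779) = 243.8688
Revenue = 98.5134 * 243.8688 = 24024.3446
Total cost = 2.6913 * 243.8688 = 656.3241
Profit = 24024.3446 - 656.3241 = 23368.0205

23368.0205 $


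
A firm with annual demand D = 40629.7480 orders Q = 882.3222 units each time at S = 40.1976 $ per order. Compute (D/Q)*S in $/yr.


Number of orders = D/Q = 46.0487
Cost = 46.0487 * 40.1976 = 1851.0453

1851.0453 $/yr


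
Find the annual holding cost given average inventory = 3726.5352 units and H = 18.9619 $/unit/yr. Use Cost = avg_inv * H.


Cost = 3726.5352 * 18.9619 = 70662.1878

70662.1878 $/yr


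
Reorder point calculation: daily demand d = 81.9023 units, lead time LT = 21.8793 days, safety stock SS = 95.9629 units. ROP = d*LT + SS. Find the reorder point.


d*LT = 81.9023 * 21.8793 = 1791.9650
ROP = 1791.9650 + 95.9629 = 1887.9279

1887.9279 units


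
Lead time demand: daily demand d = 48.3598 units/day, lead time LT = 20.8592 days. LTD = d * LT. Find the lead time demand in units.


LTD = 48.3598 * 20.8592 = 1008.7467

1008.7467 units


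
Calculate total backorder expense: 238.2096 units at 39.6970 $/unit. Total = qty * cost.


Total = 238.2096 * 39.6970 = 9456.2065

9456.2065 $


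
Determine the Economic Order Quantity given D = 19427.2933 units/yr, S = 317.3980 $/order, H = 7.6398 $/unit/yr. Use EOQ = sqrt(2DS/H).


2*D*S = 2 * 19427.2933 * 317.3980 = 12332368.0777
2*D*S/H = 1614226.5606
EOQ = sqrt(1614226.5606) = 1270.5222

1270.5222 units


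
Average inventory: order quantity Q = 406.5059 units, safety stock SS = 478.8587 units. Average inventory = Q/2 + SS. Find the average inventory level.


Q/2 = 203.2529
Avg = 203.2529 + 478.8587 = 682.1117

682.1117 units


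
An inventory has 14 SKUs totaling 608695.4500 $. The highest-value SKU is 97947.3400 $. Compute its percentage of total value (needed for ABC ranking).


Top item = 97947.3400
Total = 608695.4500
Percentage = 97947.3400 / 608695.4500 * 100 = 16.0914

16.0914%


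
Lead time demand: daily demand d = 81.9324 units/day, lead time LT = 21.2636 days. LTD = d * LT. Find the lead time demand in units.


LTD = 81.9324 * 21.2636 = 1742.1778

1742.1778 units


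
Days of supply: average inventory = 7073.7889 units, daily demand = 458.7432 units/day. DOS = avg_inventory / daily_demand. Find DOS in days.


DOS = 7073.7889 / 458.7432 = 15.4199

15.4199 days


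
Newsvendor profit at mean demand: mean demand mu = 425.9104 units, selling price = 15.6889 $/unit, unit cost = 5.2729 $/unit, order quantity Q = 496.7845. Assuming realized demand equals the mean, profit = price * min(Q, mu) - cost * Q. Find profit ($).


Sales at mu = min(496.7845, 425.9104) = 425.9104
Revenue = 15.6889 * 425.9104 = 6682.0657
Total cost = 5.2729 * 496.7845 = 2619.4950
Profit = 6682.0657 - 2619.4950 = 4062.5707

4062.5707 $


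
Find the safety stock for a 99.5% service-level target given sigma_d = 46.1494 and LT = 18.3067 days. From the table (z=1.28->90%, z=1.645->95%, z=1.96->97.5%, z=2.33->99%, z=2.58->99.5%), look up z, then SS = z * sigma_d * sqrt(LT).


From the table, SL = 99.5% corresponds to z = 2.58
sqrt(LT) = sqrt(18.3067) = 4.2786
SS = 2.58 * 46.1494 * 4.2786 = 509.4374

509.4374 units


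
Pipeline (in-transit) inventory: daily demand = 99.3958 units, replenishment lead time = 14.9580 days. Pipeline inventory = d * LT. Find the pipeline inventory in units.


Pipeline = 99.3958 * 14.9580 = 1486.7624

1486.7624 units


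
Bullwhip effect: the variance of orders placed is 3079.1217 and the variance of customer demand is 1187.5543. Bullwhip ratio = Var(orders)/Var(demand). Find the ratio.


BW = 3079.1217 / 1187.5543 = 2.5928

2.5928


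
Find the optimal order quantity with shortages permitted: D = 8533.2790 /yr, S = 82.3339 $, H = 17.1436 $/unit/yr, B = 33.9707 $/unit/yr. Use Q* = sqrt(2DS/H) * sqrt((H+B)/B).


sqrt(2DS/H) = 286.2934
sqrt((H+B)/B) = 1.2266
Q* = 286.2934 * 1.2266 = 351.1804

351.1804 units


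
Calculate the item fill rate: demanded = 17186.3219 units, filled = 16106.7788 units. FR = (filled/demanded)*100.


FR = 16106.7788 / 17186.3219 * 100 = 93.7186

93.7186%


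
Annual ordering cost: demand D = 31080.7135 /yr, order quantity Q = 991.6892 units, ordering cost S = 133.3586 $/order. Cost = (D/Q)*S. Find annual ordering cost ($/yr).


Number of orders = D/Q = 31.3412
Cost = 31.3412 * 133.3586 = 4179.6164

4179.6164 $/yr


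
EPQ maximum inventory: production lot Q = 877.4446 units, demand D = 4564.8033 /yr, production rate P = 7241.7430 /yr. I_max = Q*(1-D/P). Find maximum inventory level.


D/P = 0.6303
1 - D/P = 0.3697
I_max = 877.4446 * 0.3697 = 324.3510

324.3510 units


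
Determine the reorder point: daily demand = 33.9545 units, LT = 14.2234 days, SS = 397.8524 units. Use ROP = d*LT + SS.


d*LT = 33.9545 * 14.2234 = 482.9484
ROP = 482.9484 + 397.8524 = 880.8008

880.8008 units


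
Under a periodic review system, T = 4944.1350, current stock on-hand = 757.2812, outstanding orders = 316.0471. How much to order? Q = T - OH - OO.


Inventory position = OH + OO = 757.2812 + 316.0471 = 1073.3283
Q = 4944.1350 - 1073.3283 = 3870.8067

3870.8067 units


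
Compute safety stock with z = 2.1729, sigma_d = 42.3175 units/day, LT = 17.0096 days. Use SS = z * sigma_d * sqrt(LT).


sqrt(LT) = sqrt(17.0096) = 4.1243
SS = 2.1729 * 42.3175 * 4.1243 = 379.2336

379.2336 units


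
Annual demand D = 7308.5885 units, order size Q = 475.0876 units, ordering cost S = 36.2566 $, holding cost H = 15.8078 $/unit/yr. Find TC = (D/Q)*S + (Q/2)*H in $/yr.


Ordering cost = D*S/Q = 557.7594
Holding cost = Q*H/2 = 3755.0449
TC = 557.7594 + 3755.0449 = 4312.8043

4312.8043 $/yr


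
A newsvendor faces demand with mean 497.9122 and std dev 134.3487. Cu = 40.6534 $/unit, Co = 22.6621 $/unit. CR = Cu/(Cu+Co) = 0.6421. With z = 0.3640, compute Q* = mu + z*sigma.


CR = Cu/(Cu+Co) = 40.6534/(40.6534+22.6621) = 0.6421
z = 0.3640
Q* = 497.9122 + 0.3640 * 134.3487 = 546.8151

546.8151 units


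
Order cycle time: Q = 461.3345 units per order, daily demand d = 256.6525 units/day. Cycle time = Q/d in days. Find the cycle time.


Cycle = 461.3345 / 256.6525 = 1.7975

1.7975 days


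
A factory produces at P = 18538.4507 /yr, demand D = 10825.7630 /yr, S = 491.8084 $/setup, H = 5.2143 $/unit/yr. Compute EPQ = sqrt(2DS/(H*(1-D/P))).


1 - D/P = 1 - 0.5840 = 0.4160
H*(1-D/P) = 2.1693
2DS = 10648402.3596
EPQ = sqrt(4908582.8839) = 2215.5322

2215.5322 units


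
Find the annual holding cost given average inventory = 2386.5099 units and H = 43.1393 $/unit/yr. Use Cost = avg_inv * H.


Cost = 2386.5099 * 43.1393 = 102952.3665

102952.3665 $/yr


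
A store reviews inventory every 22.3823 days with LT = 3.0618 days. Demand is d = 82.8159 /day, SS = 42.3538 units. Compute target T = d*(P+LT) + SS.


P + LT = 25.4441
d*(P+LT) = 82.8159 * 25.4441 = 2107.1760
T = 2107.1760 + 42.3538 = 2149.5298

2149.5298 units


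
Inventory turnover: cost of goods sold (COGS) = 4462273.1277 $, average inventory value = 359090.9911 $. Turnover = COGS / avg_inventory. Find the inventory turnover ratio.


Turnover = 4462273.1277 / 359090.9911 = 12.4266

12.4266


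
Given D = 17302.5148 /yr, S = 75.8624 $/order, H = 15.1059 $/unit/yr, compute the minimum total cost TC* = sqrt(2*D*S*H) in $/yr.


2*D*S*H = 39656319.8242
TC* = sqrt(39656319.8242) = 6297.3264

6297.3264 $/yr


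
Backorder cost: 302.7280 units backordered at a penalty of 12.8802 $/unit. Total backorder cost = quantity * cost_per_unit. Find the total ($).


Total = 302.7280 * 12.8802 = 3899.1972

3899.1972 $


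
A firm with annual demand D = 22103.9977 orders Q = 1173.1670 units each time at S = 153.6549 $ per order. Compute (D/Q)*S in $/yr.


Number of orders = D/Q = 18.8413
Cost = 18.8413 * 153.6549 = 2895.0589

2895.0589 $/yr


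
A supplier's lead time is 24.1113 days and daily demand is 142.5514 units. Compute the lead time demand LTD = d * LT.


LTD = 142.5514 * 24.1113 = 3437.0996

3437.0996 units


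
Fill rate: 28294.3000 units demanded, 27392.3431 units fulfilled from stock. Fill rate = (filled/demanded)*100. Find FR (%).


FR = 27392.3431 / 28294.3000 * 100 = 96.8122

96.8122%


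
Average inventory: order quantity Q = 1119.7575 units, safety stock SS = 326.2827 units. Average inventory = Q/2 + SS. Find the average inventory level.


Q/2 = 559.8787
Avg = 559.8787 + 326.2827 = 886.1614

886.1614 units


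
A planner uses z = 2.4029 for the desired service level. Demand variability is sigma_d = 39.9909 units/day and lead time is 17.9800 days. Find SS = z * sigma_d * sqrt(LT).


sqrt(LT) = sqrt(17.9800) = 4.2403
SS = 2.4029 * 39.9909 * 4.2403 = 407.4663

407.4663 units


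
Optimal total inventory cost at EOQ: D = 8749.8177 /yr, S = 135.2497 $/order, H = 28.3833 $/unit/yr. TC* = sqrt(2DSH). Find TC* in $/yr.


2*D*S*H = 67178174.5367
TC* = sqrt(67178174.5367) = 8196.2293

8196.2293 $/yr


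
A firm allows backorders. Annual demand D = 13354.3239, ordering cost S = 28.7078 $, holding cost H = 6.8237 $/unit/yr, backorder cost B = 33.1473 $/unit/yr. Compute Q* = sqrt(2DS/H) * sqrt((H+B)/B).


sqrt(2DS/H) = 335.2092
sqrt((H+B)/B) = 1.0981
Q* = 335.2092 * 1.0981 = 368.0988

368.0988 units


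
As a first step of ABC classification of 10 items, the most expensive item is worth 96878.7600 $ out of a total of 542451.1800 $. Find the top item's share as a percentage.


Top item = 96878.7600
Total = 542451.1800
Percentage = 96878.7600 / 542451.1800 * 100 = 17.8594

17.8594%


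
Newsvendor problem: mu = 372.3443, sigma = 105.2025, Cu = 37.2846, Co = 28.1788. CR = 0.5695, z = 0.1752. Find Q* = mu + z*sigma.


CR = Cu/(Cu+Co) = 37.2846/(37.2846+28.1788) = 0.5695
z = 0.1752
Q* = 372.3443 + 0.1752 * 105.2025 = 390.7758

390.7758 units


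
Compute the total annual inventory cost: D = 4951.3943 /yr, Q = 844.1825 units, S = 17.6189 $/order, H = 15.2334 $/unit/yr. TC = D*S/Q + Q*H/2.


Ordering cost = D*S/Q = 103.3404
Holding cost = Q*H/2 = 6429.8848
TC = 103.3404 + 6429.8848 = 6533.2252

6533.2252 $/yr


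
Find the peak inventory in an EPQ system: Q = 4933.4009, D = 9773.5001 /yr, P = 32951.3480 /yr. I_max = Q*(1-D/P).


D/P = 0.2966
1 - D/P = 0.7034
I_max = 4933.4009 * 0.7034 = 3470.1347

3470.1347 units


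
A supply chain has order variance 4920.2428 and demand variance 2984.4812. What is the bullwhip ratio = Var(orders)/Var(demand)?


BW = 4920.2428 / 2984.4812 = 1.6486

1.6486


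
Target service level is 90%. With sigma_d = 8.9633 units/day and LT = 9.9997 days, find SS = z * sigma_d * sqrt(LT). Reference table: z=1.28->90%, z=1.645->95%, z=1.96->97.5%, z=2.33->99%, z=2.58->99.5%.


From the table, SL = 90% corresponds to z = 1.28
sqrt(LT) = sqrt(9.9997) = 3.1622
SS = 1.28 * 8.9633 * 3.1622 = 36.2803

36.2803 units


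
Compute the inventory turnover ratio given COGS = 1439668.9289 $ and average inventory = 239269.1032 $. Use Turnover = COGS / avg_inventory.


Turnover = 1439668.9289 / 239269.1032 = 6.0169

6.0169


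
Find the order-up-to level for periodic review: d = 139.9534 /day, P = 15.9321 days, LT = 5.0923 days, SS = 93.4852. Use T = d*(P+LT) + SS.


P + LT = 21.0244
d*(P+LT) = 139.9534 * 21.0244 = 2942.4363
T = 2942.4363 + 93.4852 = 3035.9215

3035.9215 units


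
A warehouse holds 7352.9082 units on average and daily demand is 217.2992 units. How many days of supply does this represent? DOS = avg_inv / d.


DOS = 7352.9082 / 217.2992 = 33.8377

33.8377 days


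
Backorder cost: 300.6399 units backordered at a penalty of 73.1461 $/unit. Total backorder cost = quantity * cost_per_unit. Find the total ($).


Total = 300.6399 * 73.1461 = 21990.6362

21990.6362 $


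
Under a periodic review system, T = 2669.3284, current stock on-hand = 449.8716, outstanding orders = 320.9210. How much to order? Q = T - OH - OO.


Inventory position = OH + OO = 449.8716 + 320.9210 = 770.7926
Q = 2669.3284 - 770.7926 = 1898.5358

1898.5358 units


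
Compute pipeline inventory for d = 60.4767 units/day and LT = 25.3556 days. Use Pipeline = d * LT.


Pipeline = 60.4767 * 25.3556 = 1533.4230

1533.4230 units


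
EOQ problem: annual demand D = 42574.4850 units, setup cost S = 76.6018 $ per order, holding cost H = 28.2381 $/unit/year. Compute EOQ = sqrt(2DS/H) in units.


2*D*S = 2 * 42574.4850 * 76.6018 = 6522564.3701
2*D*S/H = 230984.5340
EOQ = sqrt(230984.5340) = 480.6085

480.6085 units
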